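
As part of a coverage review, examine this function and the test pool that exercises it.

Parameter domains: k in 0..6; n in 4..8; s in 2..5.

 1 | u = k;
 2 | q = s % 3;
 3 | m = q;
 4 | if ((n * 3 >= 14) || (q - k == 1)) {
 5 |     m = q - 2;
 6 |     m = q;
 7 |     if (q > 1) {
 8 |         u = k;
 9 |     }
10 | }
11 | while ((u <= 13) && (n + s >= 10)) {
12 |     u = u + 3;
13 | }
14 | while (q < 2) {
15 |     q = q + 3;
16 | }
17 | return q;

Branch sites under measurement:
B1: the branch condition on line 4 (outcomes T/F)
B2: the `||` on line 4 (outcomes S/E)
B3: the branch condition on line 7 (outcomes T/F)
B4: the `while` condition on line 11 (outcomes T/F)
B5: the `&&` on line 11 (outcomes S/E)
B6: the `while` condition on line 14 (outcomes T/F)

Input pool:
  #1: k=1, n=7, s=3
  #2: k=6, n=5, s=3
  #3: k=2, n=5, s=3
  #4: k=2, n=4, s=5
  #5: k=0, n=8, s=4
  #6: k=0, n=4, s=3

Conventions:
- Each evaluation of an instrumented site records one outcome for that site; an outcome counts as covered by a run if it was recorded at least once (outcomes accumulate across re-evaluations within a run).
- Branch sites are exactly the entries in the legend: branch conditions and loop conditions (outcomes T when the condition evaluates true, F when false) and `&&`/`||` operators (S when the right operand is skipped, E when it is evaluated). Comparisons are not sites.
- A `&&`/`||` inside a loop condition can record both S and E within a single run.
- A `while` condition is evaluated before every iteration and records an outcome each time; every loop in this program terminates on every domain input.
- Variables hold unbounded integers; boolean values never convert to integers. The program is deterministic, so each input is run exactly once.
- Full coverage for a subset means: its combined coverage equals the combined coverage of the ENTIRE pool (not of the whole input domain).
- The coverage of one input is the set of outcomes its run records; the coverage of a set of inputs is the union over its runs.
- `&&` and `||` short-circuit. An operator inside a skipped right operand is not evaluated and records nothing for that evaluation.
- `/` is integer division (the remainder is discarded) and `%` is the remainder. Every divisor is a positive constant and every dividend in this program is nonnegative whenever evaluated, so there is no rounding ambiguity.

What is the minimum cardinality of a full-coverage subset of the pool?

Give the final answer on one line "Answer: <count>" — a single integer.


#1 (k=1, n=7, s=3) -> B2->S, B1->T, B3->F, B5->E, B4->T, B5->E, B4->T, B5->E, B4->T, B5->E, B4->T, B5->E, B4->T, B5->S, ...; covered: B1=T, B2=S, B3=F, B4=T, B4=F, B5=S, B5=E, B6=T, B6=F
#2 (k=6, n=5, s=3) -> B2->S, B1->T, B3->F, B5->E, B4->F, B6->T, B6->F; covered: B1=T, B2=S, B3=F, B4=F, B5=E, B6=T, B6=F
#3 (k=2, n=5, s=3) -> B2->S, B1->T, B3->F, B5->E, B4->F, B6->T, B6->F; covered: B1=T, B2=S, B3=F, B4=F, B5=E, B6=T, B6=F
#4 (k=2, n=4, s=5) -> B2->E, B1->F, B5->E, B4->F, B6->F; covered: B1=F, B2=E, B4=F, B5=E, B6=F
#5 (k=0, n=8, s=4) -> B2->S, B1->T, B3->F, B5->E, B4->T, B5->E, B4->T, B5->E, B4->T, B5->E, B4->T, B5->E, B4->T, B5->S, ...; covered: B1=T, B2=S, B3=F, B4=T, B4=F, B5=S, B5=E, B6=T, B6=F
#6 (k=0, n=4, s=3) -> B2->E, B1->F, B5->E, B4->F, B6->T, B6->F; covered: B1=F, B2=E, B4=F, B5=E, B6=T, B6=F
together the pool reaches 11 outcomes: B1=T, B1=F, B2=S, B2=E, B3=F, B4=T, B4=F, B5=S, B5=E, B6=T, B6=F
no size-1 subset reaches all 11 outcomes (best union: 9/11)
inputs {1, 4} (size 2) cover everything; no size-2 subset with a lexicographically smaller index list covers all 11
Answer: 2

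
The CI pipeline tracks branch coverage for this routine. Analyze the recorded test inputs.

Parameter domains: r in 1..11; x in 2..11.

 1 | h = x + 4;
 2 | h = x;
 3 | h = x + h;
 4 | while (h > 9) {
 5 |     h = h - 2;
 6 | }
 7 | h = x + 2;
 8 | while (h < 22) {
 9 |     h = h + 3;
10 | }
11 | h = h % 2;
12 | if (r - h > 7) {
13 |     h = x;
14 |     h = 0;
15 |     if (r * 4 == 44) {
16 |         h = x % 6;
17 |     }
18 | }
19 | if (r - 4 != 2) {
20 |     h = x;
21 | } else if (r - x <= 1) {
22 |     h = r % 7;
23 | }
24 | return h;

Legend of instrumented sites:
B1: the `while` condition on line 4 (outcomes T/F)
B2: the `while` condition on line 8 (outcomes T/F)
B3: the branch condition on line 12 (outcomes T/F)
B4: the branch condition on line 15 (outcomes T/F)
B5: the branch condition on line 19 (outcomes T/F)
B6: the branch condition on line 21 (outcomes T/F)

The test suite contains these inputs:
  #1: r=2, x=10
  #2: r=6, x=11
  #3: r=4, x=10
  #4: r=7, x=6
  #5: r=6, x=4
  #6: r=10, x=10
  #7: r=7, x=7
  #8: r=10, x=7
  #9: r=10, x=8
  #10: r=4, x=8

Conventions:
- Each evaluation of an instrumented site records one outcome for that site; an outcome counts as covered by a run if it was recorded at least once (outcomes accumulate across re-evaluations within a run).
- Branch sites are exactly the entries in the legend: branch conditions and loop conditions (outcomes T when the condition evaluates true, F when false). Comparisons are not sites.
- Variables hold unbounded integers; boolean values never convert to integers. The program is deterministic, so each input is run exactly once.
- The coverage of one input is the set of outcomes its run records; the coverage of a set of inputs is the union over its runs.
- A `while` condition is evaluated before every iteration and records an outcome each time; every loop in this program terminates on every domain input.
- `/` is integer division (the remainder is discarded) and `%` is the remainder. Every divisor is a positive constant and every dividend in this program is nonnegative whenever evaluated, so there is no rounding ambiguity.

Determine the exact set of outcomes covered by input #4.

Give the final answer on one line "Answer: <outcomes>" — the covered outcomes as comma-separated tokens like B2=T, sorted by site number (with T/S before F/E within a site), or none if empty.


Running input #4 (r=7, x=6), event by event:
  B1->T, B1->T, B1->F, B2->T, B2->T, B2->T, B2->T, B2->T, B2->F, B3->F
  B5->T
collecting distinct outcomes: B1=T, B1=F, B2=T, B2=F, B3=F, B5=T
Answer: B1=T, B1=F, B2=T, B2=F, B3=F, B5=T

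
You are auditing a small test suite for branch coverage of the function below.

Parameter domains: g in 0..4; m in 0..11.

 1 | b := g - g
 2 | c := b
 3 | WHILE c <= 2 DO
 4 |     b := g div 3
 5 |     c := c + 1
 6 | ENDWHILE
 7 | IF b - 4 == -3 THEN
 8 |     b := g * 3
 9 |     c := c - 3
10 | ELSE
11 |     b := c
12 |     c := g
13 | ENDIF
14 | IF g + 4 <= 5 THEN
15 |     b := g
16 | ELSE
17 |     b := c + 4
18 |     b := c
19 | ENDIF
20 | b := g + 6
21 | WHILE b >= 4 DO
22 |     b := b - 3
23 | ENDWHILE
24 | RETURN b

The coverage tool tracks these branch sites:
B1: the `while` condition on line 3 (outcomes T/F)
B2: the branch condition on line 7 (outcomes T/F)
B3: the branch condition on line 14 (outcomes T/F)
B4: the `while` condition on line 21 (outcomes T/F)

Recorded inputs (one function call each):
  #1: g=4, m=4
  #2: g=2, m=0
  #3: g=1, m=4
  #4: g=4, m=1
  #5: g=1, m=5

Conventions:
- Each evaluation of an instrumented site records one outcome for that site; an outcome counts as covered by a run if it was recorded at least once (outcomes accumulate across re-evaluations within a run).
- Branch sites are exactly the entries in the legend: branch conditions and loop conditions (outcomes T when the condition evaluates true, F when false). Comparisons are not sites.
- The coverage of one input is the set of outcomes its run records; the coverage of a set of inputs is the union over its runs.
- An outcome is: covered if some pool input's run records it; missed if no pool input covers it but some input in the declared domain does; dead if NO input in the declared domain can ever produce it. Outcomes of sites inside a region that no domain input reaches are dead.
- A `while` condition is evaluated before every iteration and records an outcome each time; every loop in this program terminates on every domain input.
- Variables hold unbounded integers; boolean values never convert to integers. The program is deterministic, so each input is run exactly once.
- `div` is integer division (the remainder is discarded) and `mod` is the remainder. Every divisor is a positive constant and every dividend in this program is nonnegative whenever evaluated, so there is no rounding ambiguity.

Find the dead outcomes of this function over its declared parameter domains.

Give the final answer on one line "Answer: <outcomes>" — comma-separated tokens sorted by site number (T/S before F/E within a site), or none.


exhaustive pass over the 60-input domain:
  reachable outcomes have witnesses, e.g. B1=T (e.g. g=0, m=0), B1=F (e.g. g=0, m=0), B2=T (e.g. g=3, m=0), B2=F (e.g. g=0, m=0)
Answer: none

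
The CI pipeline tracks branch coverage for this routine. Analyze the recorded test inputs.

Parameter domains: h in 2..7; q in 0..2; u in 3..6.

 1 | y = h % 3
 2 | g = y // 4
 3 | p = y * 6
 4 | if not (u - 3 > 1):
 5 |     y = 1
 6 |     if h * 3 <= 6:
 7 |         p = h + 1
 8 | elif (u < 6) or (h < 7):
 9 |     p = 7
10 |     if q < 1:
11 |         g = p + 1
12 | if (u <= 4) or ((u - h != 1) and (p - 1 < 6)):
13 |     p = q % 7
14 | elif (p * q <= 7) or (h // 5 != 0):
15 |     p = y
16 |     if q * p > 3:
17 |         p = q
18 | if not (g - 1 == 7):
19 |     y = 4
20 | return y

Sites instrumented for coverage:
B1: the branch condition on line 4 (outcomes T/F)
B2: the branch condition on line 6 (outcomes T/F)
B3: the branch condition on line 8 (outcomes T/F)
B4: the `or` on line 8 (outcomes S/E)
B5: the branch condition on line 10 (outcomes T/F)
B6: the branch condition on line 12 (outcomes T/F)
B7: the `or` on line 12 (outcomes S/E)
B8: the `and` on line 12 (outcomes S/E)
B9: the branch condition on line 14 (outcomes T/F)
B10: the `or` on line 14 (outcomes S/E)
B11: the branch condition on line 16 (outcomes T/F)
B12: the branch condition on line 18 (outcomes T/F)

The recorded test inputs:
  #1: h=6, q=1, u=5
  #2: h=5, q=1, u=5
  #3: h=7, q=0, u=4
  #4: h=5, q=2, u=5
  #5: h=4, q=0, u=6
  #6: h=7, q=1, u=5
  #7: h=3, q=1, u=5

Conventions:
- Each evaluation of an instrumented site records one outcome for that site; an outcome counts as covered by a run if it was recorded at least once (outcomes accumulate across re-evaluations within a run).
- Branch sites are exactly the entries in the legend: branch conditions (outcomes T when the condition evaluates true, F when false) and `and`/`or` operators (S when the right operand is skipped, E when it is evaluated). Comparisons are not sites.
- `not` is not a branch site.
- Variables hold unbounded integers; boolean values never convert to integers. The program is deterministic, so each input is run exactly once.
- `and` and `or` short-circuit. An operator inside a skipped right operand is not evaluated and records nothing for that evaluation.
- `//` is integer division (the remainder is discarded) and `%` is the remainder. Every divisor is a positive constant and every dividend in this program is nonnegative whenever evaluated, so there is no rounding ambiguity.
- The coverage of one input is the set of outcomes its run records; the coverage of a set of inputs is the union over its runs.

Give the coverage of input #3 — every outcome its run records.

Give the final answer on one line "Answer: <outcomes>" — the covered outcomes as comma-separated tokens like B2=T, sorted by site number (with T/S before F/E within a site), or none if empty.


Running input #3 (h=7, q=0, u=4), event by event:
  B1->T, B2->F, B7->S, B6->T, B12->T
deduplicating events, the covered set is: B1=T, B2=F, B6=T, B7=S, B12=T
Answer: B1=T, B2=F, B6=T, B7=S, B12=T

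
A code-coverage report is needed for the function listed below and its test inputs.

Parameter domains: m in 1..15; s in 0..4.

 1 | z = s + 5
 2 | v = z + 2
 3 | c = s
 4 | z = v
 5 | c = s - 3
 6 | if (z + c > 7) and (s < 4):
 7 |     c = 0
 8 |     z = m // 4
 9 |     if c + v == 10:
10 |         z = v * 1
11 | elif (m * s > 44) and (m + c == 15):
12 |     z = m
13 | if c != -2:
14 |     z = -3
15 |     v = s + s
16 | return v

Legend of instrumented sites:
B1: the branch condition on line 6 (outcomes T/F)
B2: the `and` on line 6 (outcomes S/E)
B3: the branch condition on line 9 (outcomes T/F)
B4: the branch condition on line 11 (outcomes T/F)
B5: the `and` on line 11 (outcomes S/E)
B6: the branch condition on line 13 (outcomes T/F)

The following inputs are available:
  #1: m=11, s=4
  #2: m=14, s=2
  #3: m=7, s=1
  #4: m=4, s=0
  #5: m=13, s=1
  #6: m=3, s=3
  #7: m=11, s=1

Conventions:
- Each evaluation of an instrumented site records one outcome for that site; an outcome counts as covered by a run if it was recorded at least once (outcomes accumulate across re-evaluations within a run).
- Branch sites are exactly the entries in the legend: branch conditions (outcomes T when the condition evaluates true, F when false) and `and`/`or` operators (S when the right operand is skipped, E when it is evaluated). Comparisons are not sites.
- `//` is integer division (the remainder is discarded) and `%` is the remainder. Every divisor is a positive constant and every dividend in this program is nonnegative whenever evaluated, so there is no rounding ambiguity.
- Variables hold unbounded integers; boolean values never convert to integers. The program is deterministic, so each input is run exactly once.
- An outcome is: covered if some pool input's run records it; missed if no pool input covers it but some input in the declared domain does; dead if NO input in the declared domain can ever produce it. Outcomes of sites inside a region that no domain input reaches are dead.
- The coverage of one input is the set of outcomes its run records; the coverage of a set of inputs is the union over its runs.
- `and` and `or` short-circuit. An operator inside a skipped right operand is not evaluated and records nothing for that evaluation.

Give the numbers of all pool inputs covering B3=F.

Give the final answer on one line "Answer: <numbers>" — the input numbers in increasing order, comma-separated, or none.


input #1 (m=11, s=4): does not record B3=F
input #2 (m=14, s=2): records B3=F
input #3 (m=7, s=1): does not record B3=F
input #4 (m=4, s=0): does not record B3=F
input #5 (m=13, s=1): does not record B3=F
input #6 (m=3, s=3): does not record B3=F
input #7 (m=11, s=1): does not record B3=F
Answer: 2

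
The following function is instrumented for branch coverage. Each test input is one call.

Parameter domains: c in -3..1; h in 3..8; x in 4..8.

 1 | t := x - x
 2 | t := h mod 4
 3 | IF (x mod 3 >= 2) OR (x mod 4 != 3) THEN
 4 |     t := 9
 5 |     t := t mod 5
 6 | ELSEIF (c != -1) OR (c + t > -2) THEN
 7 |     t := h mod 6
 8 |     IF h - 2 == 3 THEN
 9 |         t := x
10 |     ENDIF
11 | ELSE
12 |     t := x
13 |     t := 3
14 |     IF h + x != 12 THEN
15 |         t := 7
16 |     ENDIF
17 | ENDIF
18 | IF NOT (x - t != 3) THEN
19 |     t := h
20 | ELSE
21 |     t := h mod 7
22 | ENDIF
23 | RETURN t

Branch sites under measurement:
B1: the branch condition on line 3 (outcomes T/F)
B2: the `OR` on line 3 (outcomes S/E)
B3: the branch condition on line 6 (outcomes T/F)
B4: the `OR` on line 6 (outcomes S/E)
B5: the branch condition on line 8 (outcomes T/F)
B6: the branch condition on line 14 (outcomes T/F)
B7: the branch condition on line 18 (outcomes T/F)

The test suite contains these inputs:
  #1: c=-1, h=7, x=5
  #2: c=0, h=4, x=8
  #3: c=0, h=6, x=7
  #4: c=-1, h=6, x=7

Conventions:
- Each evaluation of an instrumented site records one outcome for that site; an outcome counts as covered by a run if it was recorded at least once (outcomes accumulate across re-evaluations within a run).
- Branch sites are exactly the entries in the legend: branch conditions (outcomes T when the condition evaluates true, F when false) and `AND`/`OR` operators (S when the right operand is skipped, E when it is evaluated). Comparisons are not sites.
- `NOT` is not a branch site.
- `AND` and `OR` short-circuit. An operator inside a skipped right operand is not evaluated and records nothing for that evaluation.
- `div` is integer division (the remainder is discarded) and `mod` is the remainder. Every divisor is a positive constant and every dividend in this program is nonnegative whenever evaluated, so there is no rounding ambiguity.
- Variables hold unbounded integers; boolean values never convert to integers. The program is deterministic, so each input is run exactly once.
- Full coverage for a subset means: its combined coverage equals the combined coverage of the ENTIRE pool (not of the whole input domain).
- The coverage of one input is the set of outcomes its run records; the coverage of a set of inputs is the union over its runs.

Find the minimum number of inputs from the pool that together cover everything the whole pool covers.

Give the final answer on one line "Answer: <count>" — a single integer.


#1 (c=-1, h=7, x=5) -> B2->S, B1->T, B7->F; covered: B1=T, B2=S, B7=F
#2 (c=0, h=4, x=8) -> B2->S, B1->T, B7->F; covered: B1=T, B2=S, B7=F
#3 (c=0, h=6, x=7) -> B2->E, B1->F, B4->S, B3->T, B5->F, B7->F; covered: B1=F, B2=E, B3=T, B4=S, B5=F, B7=F
#4 (c=-1, h=6, x=7) -> B2->E, B1->F, B4->E, B3->T, B5->F, B7->F; covered: B1=F, B2=E, B3=T, B4=E, B5=F, B7=F
union over all inputs: B1=T, B1=F, B2=S, B2=E, B3=T, B4=S, B4=E, B5=F, B7=F (9 outcomes)
every size-1 subset falls short of the 9 outcomes (best: 6/9)
every size-2 subset falls short of the 9 outcomes (best: 8/9)
inputs {1, 3, 4} (size 3) cover everything; no size-3 subset with a lexicographically smaller index list covers all 9
Answer: 3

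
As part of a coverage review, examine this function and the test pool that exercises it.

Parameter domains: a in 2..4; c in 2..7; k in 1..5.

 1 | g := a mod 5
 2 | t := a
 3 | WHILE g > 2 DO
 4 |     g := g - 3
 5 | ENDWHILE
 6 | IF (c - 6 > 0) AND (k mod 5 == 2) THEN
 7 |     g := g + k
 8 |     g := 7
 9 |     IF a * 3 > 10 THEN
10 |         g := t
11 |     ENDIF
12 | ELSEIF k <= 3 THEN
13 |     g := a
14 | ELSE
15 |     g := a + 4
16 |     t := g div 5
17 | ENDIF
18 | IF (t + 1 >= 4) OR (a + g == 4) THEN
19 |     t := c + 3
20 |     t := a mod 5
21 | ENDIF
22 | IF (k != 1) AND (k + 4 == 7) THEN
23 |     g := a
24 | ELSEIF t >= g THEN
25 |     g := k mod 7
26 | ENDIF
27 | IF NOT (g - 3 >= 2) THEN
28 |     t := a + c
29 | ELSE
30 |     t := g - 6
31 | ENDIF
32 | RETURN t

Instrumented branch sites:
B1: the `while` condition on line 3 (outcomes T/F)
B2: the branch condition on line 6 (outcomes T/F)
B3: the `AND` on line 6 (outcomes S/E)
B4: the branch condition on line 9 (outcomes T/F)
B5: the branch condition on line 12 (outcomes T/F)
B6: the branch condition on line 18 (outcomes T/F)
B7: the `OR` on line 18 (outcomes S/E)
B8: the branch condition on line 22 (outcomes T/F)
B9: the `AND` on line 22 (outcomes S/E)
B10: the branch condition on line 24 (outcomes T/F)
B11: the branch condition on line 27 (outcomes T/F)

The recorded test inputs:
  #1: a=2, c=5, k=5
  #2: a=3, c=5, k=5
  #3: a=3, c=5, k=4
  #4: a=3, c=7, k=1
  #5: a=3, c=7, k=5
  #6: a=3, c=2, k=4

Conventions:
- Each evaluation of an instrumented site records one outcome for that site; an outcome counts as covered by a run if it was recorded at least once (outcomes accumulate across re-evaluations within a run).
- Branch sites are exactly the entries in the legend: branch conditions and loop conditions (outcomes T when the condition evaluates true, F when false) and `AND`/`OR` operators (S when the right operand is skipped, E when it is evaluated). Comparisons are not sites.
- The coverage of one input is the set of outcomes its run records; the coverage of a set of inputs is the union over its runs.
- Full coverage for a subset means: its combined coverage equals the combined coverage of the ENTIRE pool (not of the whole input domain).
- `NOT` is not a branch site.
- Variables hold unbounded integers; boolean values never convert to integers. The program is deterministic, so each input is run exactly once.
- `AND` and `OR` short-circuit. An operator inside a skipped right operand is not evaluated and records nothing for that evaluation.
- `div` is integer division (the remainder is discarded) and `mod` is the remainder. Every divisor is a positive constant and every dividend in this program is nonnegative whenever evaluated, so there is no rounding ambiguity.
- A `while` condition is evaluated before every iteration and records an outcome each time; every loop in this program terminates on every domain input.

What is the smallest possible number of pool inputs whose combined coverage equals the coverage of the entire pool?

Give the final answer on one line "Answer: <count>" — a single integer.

#1 (a=2, c=5, k=5) -> B1->F, B3->S, B2->F, B5->F, B7->E, B6->F, B9->E, B8->F, B10->F, B11->F; covered: B1=F, B2=F, B3=S, B5=F, B6=F, B7=E, B8=F, B9=E, B10=F, B11=F
#2 (a=3, c=5, k=5) -> B1->T, B1->F, B3->S, B2->F, B5->F, B7->E, B6->F, B9->E, B8->F, B10->F, B11->F; covered: B1=T, B1=F, B2=F, B3=S, B5=F, B6=F, B7=E, B8=F, B9=E, B10=F, B11=F
#3 (a=3, c=5, k=4) -> B1->T, B1->F, B3->S, B2->F, B5->F, B7->E, B6->F, B9->E, B8->F, B10->F, B11->F; covered: B1=T, B1=F, B2=F, B3=S, B5=F, B6=F, B7=E, B8=F, B9=E, B10=F, B11=F
#4 (a=3, c=7, k=1) -> B1->T, B1->F, B3->E, B2->F, B5->T, B7->S, B6->T, B9->S, B8->F, B10->T, B11->T; covered: B1=T, B1=F, B2=F, B3=E, B5=T, B6=T, B7=S, B8=F, B9=S, B10=T, B11=T
#5 (a=3, c=7, k=5) -> B1->T, B1->F, B3->E, B2->F, B5->F, B7->E, B6->F, B9->E, B8->F, B10->F, B11->F; covered: B1=T, B1=F, B2=F, B3=E, B5=F, B6=F, B7=E, B8=F, B9=E, B10=F, B11=F
#6 (a=3, c=2, k=4) -> B1->T, B1->F, B3->S, B2->F, B5->F, B7->E, B6->F, B9->E, B8->F, B10->F, B11->F; covered: B1=T, B1=F, B2=F, B3=S, B5=F, B6=F, B7=E, B8=F, B9=E, B10=F, B11=F
the full pool covers 18 outcomes: B1=T, B1=F, B2=F, B3=S, B3=E, B5=T, B5=F, B6=T, B6=F, B7=S, B7=E, B8=F, B9=S, B9=E, B10=T, B10=F, B11=T, B11=F
no size-1 subset reaches all 18 outcomes (best union: 11/18)
at size 2, {1, 4} reaches all 18 outcomes; every lexicographically earlier size-2 subset fails

Answer: 2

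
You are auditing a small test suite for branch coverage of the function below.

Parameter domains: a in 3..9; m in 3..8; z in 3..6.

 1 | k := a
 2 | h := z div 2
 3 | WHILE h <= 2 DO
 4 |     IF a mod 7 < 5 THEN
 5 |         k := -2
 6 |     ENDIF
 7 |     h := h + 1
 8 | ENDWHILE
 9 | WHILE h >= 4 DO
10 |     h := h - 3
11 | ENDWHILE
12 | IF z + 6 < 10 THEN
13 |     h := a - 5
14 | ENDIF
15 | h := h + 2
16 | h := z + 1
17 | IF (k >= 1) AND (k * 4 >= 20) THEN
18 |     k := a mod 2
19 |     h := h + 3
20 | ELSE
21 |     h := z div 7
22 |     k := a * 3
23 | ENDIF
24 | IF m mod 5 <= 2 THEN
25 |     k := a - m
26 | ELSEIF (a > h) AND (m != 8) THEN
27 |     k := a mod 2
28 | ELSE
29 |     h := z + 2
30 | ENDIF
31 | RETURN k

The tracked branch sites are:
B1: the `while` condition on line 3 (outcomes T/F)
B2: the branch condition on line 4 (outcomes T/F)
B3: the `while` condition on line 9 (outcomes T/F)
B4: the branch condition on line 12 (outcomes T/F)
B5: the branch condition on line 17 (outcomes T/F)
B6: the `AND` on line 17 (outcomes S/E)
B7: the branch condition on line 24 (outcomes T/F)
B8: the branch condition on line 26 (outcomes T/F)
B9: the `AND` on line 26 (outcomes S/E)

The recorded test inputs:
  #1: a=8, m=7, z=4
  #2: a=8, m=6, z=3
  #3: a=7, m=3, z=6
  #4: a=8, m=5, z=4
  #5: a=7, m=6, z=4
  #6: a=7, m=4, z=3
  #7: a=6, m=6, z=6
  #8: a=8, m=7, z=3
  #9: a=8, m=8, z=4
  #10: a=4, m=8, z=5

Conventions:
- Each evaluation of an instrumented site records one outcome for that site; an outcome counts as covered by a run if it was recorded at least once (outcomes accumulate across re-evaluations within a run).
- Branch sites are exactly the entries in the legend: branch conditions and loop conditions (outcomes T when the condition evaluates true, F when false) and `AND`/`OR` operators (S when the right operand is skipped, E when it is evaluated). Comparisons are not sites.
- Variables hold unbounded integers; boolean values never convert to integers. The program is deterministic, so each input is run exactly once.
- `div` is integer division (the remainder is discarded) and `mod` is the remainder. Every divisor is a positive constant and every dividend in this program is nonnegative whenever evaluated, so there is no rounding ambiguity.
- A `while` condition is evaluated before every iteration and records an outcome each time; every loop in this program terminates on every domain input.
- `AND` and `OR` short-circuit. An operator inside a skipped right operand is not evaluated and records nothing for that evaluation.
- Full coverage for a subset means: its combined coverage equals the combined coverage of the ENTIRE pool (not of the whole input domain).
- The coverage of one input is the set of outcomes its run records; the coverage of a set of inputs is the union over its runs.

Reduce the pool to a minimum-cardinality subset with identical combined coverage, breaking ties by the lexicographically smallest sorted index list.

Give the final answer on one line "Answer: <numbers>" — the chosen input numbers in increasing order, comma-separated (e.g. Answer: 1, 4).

input #1, a=8, m=7, z=4: events B1->T, B2->T, B1->F, B3->F, B4->F, B6->S, B5->F, B7->T; outcomes B1=T, B1=F, B2=T, B3=F, B4=F, B5=F, B6=S, B7=T
input #2, a=8, m=6, z=3: events B1->T, B2->T, B1->T, B2->T, B1->F, B3->F, B4->T, B6->S, B5->F, B7->T; outcomes B1=T, B1=F, B2=T, B3=F, B4=T, B5=F, B6=S, B7=T
input #3, a=7, m=3, z=6: events B1->F, B3->F, B4->F, B6->E, B5->T, B7->F, B9->S, B8->F; outcomes B1=F, B3=F, B4=F, B5=T, B6=E, B7=F, B8=F, B9=S
input #4, a=8, m=5, z=4: events B1->T, B2->T, B1->F, B3->F, B4->F, B6->S, B5->F, B7->T; outcomes B1=T, B1=F, B2=T, B3=F, B4=F, B5=F, B6=S, B7=T
input #5, a=7, m=6, z=4: events B1->T, B2->T, B1->F, B3->F, B4->F, B6->S, B5->F, B7->T; outcomes B1=T, B1=F, B2=T, B3=F, B4=F, B5=F, B6=S, B7=T
input #6, a=7, m=4, z=3: events B1->T, B2->T, B1->T, B2->T, B1->F, B3->F, B4->T, B6->S, B5->F, B7->F, B9->E, B8->T; outcomes B1=T, B1=F, B2=T, B3=F, B4=T, B5=F, B6=S, B7=F, B8=T, B9=E
input #7, a=6, m=6, z=6: events B1->F, B3->F, B4->F, B6->E, B5->T, B7->T; outcomes B1=F, B3=F, B4=F, B5=T, B6=E, B7=T
input #8, a=8, m=7, z=3: events B1->T, B2->T, B1->T, B2->T, B1->F, B3->F, B4->T, B6->S, B5->F, B7->T; outcomes B1=T, B1=F, B2=T, B3=F, B4=T, B5=F, B6=S, B7=T
input #9, a=8, m=8, z=4: events B1->T, B2->T, B1->F, B3->F, B4->F, B6->S, B5->F, B7->F, B9->E, B8->F; outcomes B1=T, B1=F, B2=T, B3=F, B4=F, B5=F, B6=S, B7=F, B8=F, B9=E
input #10, a=4, m=8, z=5: events B1->T, B2->T, B1->F, B3->F, B4->F, B6->S, B5->F, B7->F, B9->E, B8->F; outcomes B1=T, B1=F, B2=T, B3=F, B4=F, B5=F, B6=S, B7=F, B8=F, B9=E
the full pool covers 16 outcomes: B1=T, B1=F, B2=T, B3=F, B4=T, B4=F, B5=T, B5=F, B6=S, B6=E, B7=T, B7=F, B8=T, B8=F, B9=S, B9=E
checked all size-1 subsets: none covers 16 outcomes (max 10/16)
checked all size-2 subsets: none covers 16 outcomes (max 15/16)
size 3: inputs {1, 3, 6} cover all 16 outcomes, and no lexicographically smaller subset of this size does

Answer: 1, 3, 6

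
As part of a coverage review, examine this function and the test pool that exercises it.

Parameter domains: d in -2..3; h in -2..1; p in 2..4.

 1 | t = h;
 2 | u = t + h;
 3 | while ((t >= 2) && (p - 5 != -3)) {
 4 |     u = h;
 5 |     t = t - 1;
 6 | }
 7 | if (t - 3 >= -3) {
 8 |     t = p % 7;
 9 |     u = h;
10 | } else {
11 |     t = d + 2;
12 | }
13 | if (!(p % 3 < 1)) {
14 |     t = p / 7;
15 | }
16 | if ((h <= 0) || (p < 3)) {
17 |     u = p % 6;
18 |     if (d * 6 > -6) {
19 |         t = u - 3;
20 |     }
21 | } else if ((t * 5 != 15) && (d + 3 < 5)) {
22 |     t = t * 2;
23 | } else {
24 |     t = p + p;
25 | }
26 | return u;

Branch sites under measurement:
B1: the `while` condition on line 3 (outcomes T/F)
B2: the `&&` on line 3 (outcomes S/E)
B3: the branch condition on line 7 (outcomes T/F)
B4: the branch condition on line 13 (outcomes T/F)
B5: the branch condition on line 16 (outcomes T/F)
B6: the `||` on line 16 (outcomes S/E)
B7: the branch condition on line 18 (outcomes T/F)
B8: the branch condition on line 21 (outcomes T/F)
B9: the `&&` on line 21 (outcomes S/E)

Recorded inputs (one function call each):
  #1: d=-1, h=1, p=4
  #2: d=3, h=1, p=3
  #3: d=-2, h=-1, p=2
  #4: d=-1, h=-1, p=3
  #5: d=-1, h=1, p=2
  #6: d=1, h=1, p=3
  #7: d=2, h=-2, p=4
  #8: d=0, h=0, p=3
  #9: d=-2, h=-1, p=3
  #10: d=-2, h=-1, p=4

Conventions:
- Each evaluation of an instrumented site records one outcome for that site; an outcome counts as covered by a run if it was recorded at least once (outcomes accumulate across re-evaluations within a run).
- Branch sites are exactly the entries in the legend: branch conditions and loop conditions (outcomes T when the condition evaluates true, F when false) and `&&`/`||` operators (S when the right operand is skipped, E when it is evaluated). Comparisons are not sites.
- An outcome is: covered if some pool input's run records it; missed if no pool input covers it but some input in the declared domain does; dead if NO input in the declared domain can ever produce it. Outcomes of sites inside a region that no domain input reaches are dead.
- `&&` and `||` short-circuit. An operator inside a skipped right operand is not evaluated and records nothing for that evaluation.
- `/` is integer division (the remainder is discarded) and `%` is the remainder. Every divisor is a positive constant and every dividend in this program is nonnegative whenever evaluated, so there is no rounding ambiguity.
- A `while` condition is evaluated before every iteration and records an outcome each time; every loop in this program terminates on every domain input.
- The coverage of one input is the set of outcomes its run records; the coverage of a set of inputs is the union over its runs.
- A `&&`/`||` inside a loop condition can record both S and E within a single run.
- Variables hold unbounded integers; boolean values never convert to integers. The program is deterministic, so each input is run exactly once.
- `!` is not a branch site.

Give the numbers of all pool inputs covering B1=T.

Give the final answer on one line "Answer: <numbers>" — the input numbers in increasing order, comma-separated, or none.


input #1 (d=-1, h=1, p=4): does not produce B1=T
input #2 (d=3, h=1, p=3): does not produce B1=T
input #3 (d=-2, h=-1, p=2): does not produce B1=T
input #4 (d=-1, h=-1, p=3): does not produce B1=T
input #5 (d=-1, h=1, p=2): does not produce B1=T
input #6 (d=1, h=1, p=3): does not produce B1=T
input #7 (d=2, h=-2, p=4): does not produce B1=T
input #8 (d=0, h=0, p=3): does not produce B1=T
input #9 (d=-2, h=-1, p=3): does not produce B1=T
input #10 (d=-2, h=-1, p=4): does not produce B1=T
Answer: none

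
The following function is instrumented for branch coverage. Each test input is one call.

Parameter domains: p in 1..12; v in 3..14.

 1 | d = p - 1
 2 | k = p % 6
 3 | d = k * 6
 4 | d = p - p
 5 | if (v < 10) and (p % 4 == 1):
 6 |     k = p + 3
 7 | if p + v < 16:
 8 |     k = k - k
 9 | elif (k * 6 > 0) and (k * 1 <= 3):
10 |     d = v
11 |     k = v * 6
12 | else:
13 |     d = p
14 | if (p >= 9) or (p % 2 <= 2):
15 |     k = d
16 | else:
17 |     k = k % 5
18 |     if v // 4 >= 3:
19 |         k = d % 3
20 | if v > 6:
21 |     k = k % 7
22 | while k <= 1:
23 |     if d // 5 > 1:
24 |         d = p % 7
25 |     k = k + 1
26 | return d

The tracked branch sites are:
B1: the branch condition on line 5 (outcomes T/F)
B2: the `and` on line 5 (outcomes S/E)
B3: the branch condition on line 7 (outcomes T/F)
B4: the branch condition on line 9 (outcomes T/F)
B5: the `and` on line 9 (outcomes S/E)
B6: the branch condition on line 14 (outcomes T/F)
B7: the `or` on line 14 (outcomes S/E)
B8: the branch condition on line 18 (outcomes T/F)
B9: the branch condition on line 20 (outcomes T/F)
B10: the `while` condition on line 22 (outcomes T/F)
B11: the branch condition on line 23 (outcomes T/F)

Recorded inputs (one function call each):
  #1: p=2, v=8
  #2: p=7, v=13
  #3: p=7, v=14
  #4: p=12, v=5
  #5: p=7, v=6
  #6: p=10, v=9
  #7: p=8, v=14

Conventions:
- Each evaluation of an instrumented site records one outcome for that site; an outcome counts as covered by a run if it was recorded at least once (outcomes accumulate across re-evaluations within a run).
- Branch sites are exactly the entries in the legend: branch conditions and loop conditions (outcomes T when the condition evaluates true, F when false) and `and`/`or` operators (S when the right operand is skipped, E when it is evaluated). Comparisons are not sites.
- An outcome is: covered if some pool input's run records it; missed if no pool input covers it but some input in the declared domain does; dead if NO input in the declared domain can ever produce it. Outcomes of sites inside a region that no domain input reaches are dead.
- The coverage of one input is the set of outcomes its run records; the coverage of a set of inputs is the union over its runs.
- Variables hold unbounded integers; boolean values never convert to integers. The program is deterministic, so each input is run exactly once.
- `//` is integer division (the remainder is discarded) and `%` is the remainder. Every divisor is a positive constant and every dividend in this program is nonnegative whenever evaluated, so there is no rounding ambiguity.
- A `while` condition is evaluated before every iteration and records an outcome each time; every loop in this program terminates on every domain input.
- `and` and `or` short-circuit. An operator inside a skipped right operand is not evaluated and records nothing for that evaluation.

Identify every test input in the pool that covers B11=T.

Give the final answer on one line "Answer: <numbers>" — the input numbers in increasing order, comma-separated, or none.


input #1 (p=2, v=8): does not record B11=T
input #2 (p=7, v=13): does not record B11=T
input #3 (p=7, v=14): records B11=T
input #4 (p=12, v=5): does not record B11=T
input #5 (p=7, v=6): does not record B11=T
input #6 (p=10, v=9): does not record B11=T
input #7 (p=8, v=14): records B11=T
Answer: 3, 7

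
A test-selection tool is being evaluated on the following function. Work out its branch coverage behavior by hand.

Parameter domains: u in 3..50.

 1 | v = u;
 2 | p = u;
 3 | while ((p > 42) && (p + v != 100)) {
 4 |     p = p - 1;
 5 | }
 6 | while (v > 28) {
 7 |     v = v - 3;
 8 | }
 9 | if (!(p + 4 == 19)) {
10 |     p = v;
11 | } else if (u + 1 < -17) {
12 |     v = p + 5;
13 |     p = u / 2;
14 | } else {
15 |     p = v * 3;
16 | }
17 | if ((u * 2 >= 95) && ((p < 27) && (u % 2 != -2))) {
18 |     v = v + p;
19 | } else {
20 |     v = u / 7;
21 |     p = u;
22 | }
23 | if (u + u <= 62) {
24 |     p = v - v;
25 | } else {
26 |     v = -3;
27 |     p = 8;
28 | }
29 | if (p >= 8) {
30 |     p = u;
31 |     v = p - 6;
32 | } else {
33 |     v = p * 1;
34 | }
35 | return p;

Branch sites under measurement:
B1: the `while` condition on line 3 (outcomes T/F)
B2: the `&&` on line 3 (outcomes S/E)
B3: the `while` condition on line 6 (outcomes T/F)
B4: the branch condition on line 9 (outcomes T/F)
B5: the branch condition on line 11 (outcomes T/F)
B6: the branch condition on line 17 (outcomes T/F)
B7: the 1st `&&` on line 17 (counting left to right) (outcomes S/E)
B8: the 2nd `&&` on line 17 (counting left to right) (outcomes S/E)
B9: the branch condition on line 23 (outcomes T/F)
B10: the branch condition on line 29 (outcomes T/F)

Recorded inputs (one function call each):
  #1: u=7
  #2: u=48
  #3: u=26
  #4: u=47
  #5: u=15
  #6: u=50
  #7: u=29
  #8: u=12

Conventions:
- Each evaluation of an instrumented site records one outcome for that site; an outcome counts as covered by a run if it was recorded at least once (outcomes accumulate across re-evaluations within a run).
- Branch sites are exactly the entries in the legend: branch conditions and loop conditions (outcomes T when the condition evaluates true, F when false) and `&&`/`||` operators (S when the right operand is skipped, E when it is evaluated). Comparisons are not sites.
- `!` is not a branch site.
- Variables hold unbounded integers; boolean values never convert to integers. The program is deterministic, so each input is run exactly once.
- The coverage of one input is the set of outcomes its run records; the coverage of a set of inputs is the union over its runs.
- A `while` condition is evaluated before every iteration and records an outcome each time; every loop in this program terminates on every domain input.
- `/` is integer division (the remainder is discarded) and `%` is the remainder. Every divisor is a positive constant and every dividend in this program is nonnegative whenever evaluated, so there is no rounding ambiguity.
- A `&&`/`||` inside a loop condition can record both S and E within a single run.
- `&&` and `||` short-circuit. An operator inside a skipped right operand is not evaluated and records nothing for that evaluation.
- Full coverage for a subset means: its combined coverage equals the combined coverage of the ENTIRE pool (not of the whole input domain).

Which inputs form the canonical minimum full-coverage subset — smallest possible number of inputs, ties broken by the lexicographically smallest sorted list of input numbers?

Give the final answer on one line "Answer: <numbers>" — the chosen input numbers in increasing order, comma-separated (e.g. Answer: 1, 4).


input #1 (u=7): events B2->S, B1->F, B3->F, B4->T, B7->S, B6->F, B9->T, B10->F; covers B1=F, B2=S, B3=F, B4=T, B6=F, B7=S, B9=T, B10=F
input #2 (u=48): events B2->E, B1->T, B2->E, B1->T, B2->E, B1->T, B2->E, B1->T, B2->E, B1->T, B2->E, B1->T, B2->S, B1->F, ...; covers B1=T, B1=F, B2=S, B2=E, B3=T, B3=F, B4=T, B6=F, B7=E, B8=S, B9=F, B10=T
input #3 (u=26): events B2->S, B1->F, B3->F, B4->T, B7->S, B6->F, B9->T, B10->F; covers B1=F, B2=S, B3=F, B4=T, B6=F, B7=S, B9=T, B10=F
input #4 (u=47): events B2->E, B1->T, B2->E, B1->T, B2->E, B1->T, B2->E, B1->T, B2->E, B1->T, B2->S, B1->F, B3->T, B3->T, ...; covers B1=T, B1=F, B2=S, B2=E, B3=T, B3=F, B4=T, B6=F, B7=S, B9=F, B10=T
input #5 (u=15): events B2->S, B1->F, B3->F, B4->F, B5->F, B7->S, B6->F, B9->T, B10->F; covers B1=F, B2=S, B3=F, B4=F, B5=F, B6=F, B7=S, B9=T, B10=F
input #6 (u=50): events B2->E, B1->F, B3->T, B3->T, B3->T, B3->T, B3->T, B3->T, B3->T, B3->T, B3->F, B4->T, B7->E, B8->E, ...; covers B1=F, B2=E, B3=T, B3=F, B4=T, B6=T, B7=E, B8=E, B9=F, B10=T
input #7 (u=29): events B2->S, B1->F, B3->T, B3->F, B4->T, B7->S, B6->F, B9->T, B10->F; covers B1=F, B2=S, B3=T, B3=F, B4=T, B6=F, B7=S, B9=T, B10=F
input #8 (u=12): events B2->S, B1->F, B3->F, B4->T, B7->S, B6->F, B9->T, B10->F; covers B1=F, B2=S, B3=F, B4=T, B6=F, B7=S, B9=T, B10=F
the full pool covers 19 outcomes: B1=T, B1=F, B2=S, B2=E, B3=T, B3=F, B4=T, B4=F, B5=F, B6=T, B6=F, B7=S, B7=E, B8=S, B8=E, B9=T, B9=F, B10=T, B10=F
every size-1 subset falls short of the 19 outcomes (best: 12/19)
every size-2 subset falls short of the 19 outcomes (best: 17/19)
the canonical winner is {2, 5, 6}: size 3, full 19-outcome coverage, earliest index list among size-3 covers
Answer: 2, 5, 6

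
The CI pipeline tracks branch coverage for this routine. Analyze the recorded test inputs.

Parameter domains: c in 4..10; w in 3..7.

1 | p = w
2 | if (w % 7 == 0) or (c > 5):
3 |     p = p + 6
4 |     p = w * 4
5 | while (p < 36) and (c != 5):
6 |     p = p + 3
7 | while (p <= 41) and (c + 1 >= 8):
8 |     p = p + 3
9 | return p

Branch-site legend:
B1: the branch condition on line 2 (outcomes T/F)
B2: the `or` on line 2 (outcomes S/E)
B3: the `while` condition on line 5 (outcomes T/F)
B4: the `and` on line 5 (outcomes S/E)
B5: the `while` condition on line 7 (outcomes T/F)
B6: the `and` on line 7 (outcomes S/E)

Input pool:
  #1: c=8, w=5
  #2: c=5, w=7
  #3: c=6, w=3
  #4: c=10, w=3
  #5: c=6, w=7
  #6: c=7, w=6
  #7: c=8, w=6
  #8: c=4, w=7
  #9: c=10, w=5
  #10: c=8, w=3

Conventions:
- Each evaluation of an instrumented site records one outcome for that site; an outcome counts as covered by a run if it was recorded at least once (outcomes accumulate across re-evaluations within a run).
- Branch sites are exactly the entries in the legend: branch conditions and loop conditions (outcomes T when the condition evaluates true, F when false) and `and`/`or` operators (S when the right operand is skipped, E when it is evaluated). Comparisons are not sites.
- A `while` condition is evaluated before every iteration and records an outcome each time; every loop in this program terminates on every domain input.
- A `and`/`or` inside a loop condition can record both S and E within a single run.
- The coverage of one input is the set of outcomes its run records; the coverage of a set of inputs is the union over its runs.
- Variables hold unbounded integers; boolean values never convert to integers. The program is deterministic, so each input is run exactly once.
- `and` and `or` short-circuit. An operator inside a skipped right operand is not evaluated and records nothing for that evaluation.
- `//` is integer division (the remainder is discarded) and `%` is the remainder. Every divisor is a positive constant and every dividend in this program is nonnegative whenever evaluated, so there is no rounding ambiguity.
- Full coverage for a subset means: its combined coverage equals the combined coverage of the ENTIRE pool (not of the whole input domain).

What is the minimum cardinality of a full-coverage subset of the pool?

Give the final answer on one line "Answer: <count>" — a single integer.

test 1 (c=8, w=5) fires B2->E, B1->T, B4->E, B3->T, B4->E, B3->T, B4->E, B3->T, B4->E, B3->T, B4->E, B3->T, B4->E, B3->T, ...; hits B1=T, B2=E, B3=T, B3=F, B4=S, B4=E, B5=T, B5=F, B6=S, B6=E
test 2 (c=5, w=7) fires B2->S, B1->T, B4->E, B3->F, B6->E, B5->F; hits B1=T, B2=S, B3=F, B4=E, B5=F, B6=E
test 3 (c=6, w=3) fires B2->E, B1->T, B4->E, B3->T, B4->E, B3->T, B4->E, B3->T, B4->E, B3->T, B4->E, B3->T, B4->E, B3->T, ...; hits B1=T, B2=E, B3=T, B3=F, B4=S, B4=E, B5=F, B6=E
test 4 (c=10, w=3) fires B2->E, B1->T, B4->E, B3->T, B4->E, B3->T, B4->E, B3->T, B4->E, B3->T, B4->E, B3->T, B4->E, B3->T, ...; hits B1=T, B2=E, B3=T, B3=F, B4=S, B4=E, B5=T, B5=F, B6=S, B6=E
test 5 (c=6, w=7) fires B2->S, B1->T, B4->E, B3->T, B4->E, B3->T, B4->E, B3->T, B4->S, B3->F, B6->E, B5->F; hits B1=T, B2=S, B3=T, B3=F, B4=S, B4=E, B5=F, B6=E
test 6 (c=7, w=6) fires B2->E, B1->T, B4->E, B3->T, B4->E, B3->T, B4->E, B3->T, B4->E, B3->T, B4->S, B3->F, B6->E, B5->T, ...; hits B1=T, B2=E, B3=T, B3=F, B4=S, B4=E, B5=T, B5=F, B6=S, B6=E
test 7 (c=8, w=6) fires B2->E, B1->T, B4->E, B3->T, B4->E, B3->T, B4->E, B3->T, B4->E, B3->T, B4->S, B3->F, B6->E, B5->T, ...; hits B1=T, B2=E, B3=T, B3=F, B4=S, B4=E, B5=T, B5=F, B6=S, B6=E
test 8 (c=4, w=7) fires B2->S, B1->T, B4->E, B3->T, B4->E, B3->T, B4->E, B3->T, B4->S, B3->F, B6->E, B5->F; hits B1=T, B2=S, B3=T, B3=F, B4=S, B4=E, B5=F, B6=E
test 9 (c=10, w=5) fires B2->E, B1->T, B4->E, B3->T, B4->E, B3->T, B4->E, B3->T, B4->E, B3->T, B4->E, B3->T, B4->E, B3->T, ...; hits B1=T, B2=E, B3=T, B3=F, B4=S, B4=E, B5=T, B5=F, B6=S, B6=E
test 10 (c=8, w=3) fires B2->E, B1->T, B4->E, B3->T, B4->E, B3->T, B4->E, B3->T, B4->E, B3->T, B4->E, B3->T, B4->E, B3->T, ...; hits B1=T, B2=E, B3=T, B3=F, B4=S, B4=E, B5=T, B5=F, B6=S, B6=E
the full pool covers 11 outcomes: B1=T, B2=S, B2=E, B3=T, B3=F, B4=S, B4=E, B5=T, B5=F, B6=S, B6=E
size 1 is not enough: best union over all size-1 subsets is 10/11
size 2: inputs {1, 2} cover all 11 outcomes, and no lexicographically smaller subset of this size does

Answer: 2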